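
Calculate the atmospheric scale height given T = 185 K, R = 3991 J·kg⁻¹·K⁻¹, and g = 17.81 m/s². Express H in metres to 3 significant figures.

The scale height of an isothermal atmosphere is H = RT/g.
H = 3991 × 185 / 17.81 = 738340/17.81 = 41456 m.

H ≈ 41500 m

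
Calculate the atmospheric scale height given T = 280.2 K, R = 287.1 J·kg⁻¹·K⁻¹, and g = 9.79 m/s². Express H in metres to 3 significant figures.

H ≈ 8220 m

The scale height of an isothermal atmosphere is H = RT/g.
H = 287.1 × 280.2 / 9.79 = 80445/9.79 = 8217.1 m.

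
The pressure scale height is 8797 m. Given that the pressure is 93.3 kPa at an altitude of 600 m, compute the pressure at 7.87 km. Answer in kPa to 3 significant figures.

Between two levels, P₂ = P₁ exp(−Δz/H) with Δz = z₂ − z₁.
Δz = 7870.0 − 600.00 = 7270.0 m; Δz/H = 7270.0/8797.0 = 0.82642.
P₂ = 93.3 × exp(−0.82642) = 93.3 × 0.43761 = 40.829 kPa.

P ≈ 40.8 kPa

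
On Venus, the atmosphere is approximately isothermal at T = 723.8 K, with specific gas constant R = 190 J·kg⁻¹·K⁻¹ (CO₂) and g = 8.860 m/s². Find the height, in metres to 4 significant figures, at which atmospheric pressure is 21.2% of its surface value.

z ≈ 24080 m

Scale height: H = RT/g = 190 × 723.8 / 8.860 = 15522 m.
Set P/P₀ = exp(−z/H) = 0.212, so z = −H ln(0.212).
−ln(0.212) = 1.5512; z = 15522 × 1.5512 = 24078 m.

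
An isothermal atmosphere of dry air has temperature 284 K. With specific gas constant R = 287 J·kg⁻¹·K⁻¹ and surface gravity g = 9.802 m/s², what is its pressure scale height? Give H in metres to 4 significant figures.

The scale height of an isothermal atmosphere is H = RT/g.
H = 287 × 284 / 9.802 = 81508/9.802 = 8315.4 m.

H ≈ 8315 m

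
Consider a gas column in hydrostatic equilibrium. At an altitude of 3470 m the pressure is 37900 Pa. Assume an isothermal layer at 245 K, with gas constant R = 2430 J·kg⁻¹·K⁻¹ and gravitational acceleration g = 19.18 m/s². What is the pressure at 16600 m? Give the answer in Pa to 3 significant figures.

Scale height: H = RT/g = 2430 × 245 / 19.18 = 31040 m.
Between two levels, P₂ = P₁ exp(−Δz/H) with Δz = z₂ − z₁.
Δz = 16600 − 3470.0 = 13130 m; Δz/H = 13130/31040 = 0.42300.
P₂ = 37900 × exp(−0.42300) = 37900 × 0.65508 = 24828 Pa.

P ≈ 24800 Pa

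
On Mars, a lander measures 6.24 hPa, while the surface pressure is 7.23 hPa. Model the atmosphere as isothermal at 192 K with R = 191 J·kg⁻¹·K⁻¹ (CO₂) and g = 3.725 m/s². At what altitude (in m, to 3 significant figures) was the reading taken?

Scale height: H = RT/g = 191 × 192 / 3.725 = 9844.8 m.
Invert the barometric formula: z = H ln(P₀/P).
P₀/P = 7.23/6.24 = 1.1587; ln(1.1587) = 0.14730.
z = 9844.8 × 0.14730 = 1450.1 m.

z ≈ 1450 m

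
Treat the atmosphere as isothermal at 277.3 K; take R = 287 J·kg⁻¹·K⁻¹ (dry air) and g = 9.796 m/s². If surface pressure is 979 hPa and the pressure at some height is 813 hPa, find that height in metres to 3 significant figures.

Scale height: H = RT/g = 287 × 277.3 / 9.796 = 8124.2 m.
Invert the barometric formula: z = H ln(P₀/P).
P₀/P = 979/813 = 1.2042; ln(1.2042) = 0.18582.
z = 8124.2 × 0.18582 = 1509.6 m.

z ≈ 1510 m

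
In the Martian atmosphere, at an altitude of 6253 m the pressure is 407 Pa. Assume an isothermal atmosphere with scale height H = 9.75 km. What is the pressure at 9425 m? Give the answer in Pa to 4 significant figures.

Between two levels, P₂ = P₁ exp(−Δz/H) with Δz = z₂ − z₁.
Δz = 9425.0 − 6253.0 = 3172.0 m; Δz/H = 3172.0/9750.0 = 0.32533.
P₂ = 407 × exp(−0.32533) = 407 × 0.72229 = 293.97 Pa.

P ≈ 294.0 Pa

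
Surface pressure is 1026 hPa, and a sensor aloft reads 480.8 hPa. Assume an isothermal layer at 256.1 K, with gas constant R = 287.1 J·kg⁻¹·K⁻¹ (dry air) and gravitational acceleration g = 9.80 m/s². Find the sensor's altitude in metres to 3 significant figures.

Scale height: H = RT/g = 287.1 × 256.1 / 9.80 = 7502.7 m.
Invert the barometric formula: z = H ln(P₀/P).
P₀/P = 1026/480.8 = 2.1339; ln(2.1339) = 0.75795.
z = 7502.7 × 0.75795 = 5686.7 m.

z ≈ 5690 m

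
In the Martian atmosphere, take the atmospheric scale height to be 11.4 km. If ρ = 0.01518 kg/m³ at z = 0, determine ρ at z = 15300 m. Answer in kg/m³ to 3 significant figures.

In an isothermal atmosphere, density decays like pressure: ρ = ρ₀ exp(−z/H).
z/H = 15300/11400 = 1.3421; exp(−1.3421) = 0.26130.
ρ = 0.01518 × 0.26130 = 0.0039665 kg/m³.

ρ ≈ 0.00397 kg/m³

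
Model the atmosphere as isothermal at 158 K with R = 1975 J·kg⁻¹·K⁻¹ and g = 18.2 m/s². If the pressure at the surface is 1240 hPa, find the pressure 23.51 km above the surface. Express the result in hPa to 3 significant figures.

P ≈ 315 hPa

Scale height: H = RT/g = 1975 × 158 / 18.2 = 17146 m.
Barometric formula: P = P₀ exp(−z/H).
z/H = 23510/17146 = 1.3712; exp(−1.3712) = 0.25380.
P = 1240 × 0.25380 = 314.71 hPa.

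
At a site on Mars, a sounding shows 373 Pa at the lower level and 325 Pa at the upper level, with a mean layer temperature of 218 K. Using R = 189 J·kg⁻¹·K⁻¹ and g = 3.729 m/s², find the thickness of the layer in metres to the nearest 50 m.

Δz ≈ 1500 m

Hypsometric equation: Δz = (R T̄/g) ln(P₁/P₂).
R T̄/g = 189 × 218 / 3.729 = 11049 m.
ln(373/325) = ln(1.1477) = 0.13776.
Δz = 11049 × 0.13776 = 1522.1 m.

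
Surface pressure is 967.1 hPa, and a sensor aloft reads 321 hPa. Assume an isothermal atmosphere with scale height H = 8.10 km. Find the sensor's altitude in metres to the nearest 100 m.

Invert the barometric formula: z = H ln(P₀/P).
P₀/P = 967.1/321 = 3.0128; ln(3.0128) = 1.1029.
z = 8100.0 × 1.1029 = 8933.5 m.

z ≈ 8900 m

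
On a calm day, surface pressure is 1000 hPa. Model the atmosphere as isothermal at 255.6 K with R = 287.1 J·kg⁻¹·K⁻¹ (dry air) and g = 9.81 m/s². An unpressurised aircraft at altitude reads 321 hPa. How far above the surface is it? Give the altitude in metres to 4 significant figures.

z ≈ 8500 m

Scale height: H = RT/g = 287.1 × 255.6 / 9.81 = 7480.4 m.
Invert the barometric formula: z = H ln(P₀/P).
P₀/P = 1000/321 = 3.1153; ln(3.1153) = 1.1363.
z = 7480.4 × 1.1363 = 8500.0 m.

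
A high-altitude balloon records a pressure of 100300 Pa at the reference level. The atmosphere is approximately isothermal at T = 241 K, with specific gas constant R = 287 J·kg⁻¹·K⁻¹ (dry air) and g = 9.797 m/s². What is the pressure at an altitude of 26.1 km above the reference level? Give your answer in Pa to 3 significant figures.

P ≈ 2490 Pa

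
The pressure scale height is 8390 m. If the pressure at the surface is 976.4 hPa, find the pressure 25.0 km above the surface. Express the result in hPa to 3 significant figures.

P ≈ 49.6 hPa

Barometric formula: P = P₀ exp(−z/H).
z/H = 25000/8390.0 = 2.9797; exp(−2.9797) = 0.050808.
P = 976.4 × 0.050808 = 49.609 hPa.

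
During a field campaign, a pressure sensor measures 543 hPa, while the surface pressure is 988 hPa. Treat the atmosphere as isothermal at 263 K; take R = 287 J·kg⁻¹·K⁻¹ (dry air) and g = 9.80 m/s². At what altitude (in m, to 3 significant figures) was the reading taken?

Scale height: H = RT/g = 287 × 263 / 9.80 = 7702.1 m.
Invert the barometric formula: z = H ln(P₀/P).
P₀/P = 988/543 = 1.8195; ln(1.8195) = 0.59856.
z = 7702.1 × 0.59856 = 4610.2 m.

z ≈ 4610 m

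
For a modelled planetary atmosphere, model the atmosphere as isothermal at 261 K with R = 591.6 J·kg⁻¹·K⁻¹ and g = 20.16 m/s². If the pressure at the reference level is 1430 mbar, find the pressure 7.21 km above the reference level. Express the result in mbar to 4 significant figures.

P ≈ 557.8 mbar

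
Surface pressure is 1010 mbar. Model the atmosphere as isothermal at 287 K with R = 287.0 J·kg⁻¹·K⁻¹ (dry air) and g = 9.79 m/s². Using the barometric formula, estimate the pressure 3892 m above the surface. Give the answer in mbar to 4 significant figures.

P ≈ 636.0 mbar

Scale height: H = RT/g = 287.0 × 287 / 9.79 = 8413.6 m.
Barometric formula: P = P₀ exp(−z/H).
z/H = 3892.0/8413.6 = 0.46258; exp(−0.46258) = 0.62966.
P = 1010 × 0.62966 = 635.96 mbar.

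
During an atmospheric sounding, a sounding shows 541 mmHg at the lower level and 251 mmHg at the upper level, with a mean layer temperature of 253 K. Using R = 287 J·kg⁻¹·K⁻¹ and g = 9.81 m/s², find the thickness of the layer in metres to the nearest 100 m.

Hypsometric equation: Δz = (R T̄/g) ln(P₁/P₂).
R T̄/g = 287 × 253 / 9.81 = 7401.7 m.
ln(541/251) = ln(2.1554) = 0.76798.
Δz = 7401.7 × 0.76798 = 5684.4 m.

Δz ≈ 5700 m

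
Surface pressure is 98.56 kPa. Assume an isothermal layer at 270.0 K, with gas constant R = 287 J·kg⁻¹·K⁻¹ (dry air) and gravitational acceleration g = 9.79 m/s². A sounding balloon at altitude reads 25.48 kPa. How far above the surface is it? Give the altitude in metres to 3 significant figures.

Scale height: H = RT/g = 287 × 270.0 / 9.79 = 7915.2 m.
Invert the barometric formula: z = H ln(P₀/P).
P₀/P = 98.56/25.48 = 3.8681; ln(3.8681) = 1.3528.
z = 7915.2 × 1.3528 = 10708 m.

z ≈ 10700 m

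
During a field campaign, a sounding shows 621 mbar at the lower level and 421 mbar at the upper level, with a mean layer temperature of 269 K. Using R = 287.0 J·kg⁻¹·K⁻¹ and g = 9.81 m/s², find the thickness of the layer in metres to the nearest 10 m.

Δz ≈ 3060 m

Hypsometric equation: Δz = (R T̄/g) ln(P₁/P₂).
R T̄/g = 287.0 × 269 / 9.81 = 7869.8 m.
ln(621/421) = ln(1.4751) = 0.38873.
Δz = 7869.8 × 0.38873 = 3059.2 m.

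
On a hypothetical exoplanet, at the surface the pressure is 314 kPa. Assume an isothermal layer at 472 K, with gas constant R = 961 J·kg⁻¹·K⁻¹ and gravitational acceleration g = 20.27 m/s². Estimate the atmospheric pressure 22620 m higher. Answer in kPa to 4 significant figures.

P ≈ 114.3 kPa

Scale height: H = RT/g = 961 × 472 / 20.27 = 22378 m.
Barometric formula: P = P₀ exp(−z/H).
z/H = 22620/22378 = 1.0108; exp(−1.0108) = 0.36393.
P = 314 × 0.36393 = 114.27 kPa.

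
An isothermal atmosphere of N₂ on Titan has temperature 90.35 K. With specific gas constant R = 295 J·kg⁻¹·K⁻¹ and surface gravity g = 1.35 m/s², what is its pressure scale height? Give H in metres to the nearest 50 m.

The scale height of an isothermal atmosphere is H = RT/g.
H = 295 × 90.35 / 1.35 = 26653/1.35 = 19743 m.

H ≈ 19750 m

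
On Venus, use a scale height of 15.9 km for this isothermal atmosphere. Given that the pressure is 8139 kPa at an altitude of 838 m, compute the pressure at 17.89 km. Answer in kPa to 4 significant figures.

Between two levels, P₂ = P₁ exp(−Δz/H) with Δz = z₂ − z₁.
Δz = 17890 − 838.00 = 17052 m; Δz/H = 17052/15900 = 1.0725.
P₂ = 8139 × exp(−1.0725) = 8139 × 0.34215 = 2784.8 kPa.

P ≈ 2785 kPa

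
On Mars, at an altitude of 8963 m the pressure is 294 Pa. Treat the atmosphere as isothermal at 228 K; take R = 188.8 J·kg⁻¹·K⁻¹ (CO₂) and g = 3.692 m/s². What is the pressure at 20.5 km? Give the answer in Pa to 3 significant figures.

P ≈ 109 Pa

Scale height: H = RT/g = 188.8 × 228 / 3.692 = 11659 m.
Between two levels, P₂ = P₁ exp(−Δz/H) with Δz = z₂ − z₁.
Δz = 20500 − 8963.0 = 11537 m; Δz/H = 11537/11659 = 0.98954.
P₂ = 294 × exp(−0.98954) = 294 × 0.37175 = 109.29 Pa.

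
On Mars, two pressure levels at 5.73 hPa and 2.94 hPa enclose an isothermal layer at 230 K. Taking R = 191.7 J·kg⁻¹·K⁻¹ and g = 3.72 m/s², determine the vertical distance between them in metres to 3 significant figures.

Hypsometric equation: Δz = (R T̄/g) ln(P₁/P₂).
R T̄/g = 191.7 × 230 / 3.72 = 11852 m.
ln(5.73/2.94) = ln(1.9490) = 0.66732.
Δz = 11852 × 0.66732 = 7909.1 m.

Δz ≈ 7910 m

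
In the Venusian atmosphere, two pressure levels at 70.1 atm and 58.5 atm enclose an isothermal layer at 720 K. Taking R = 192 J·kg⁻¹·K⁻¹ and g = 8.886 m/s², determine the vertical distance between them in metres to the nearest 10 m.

Hypsometric equation: Δz = (R T̄/g) ln(P₁/P₂).
R T̄/g = 192 × 720 / 8.886 = 15557 m.
ln(70.1/58.5) = ln(1.1983) = 0.18090.
Δz = 15557 × 0.18090 = 2814.3 m.

Δz ≈ 2810 m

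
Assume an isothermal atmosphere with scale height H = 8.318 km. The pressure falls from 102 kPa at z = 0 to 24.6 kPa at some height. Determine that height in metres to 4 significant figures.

z ≈ 11830 m

Invert the barometric formula: z = H ln(P₀/P).
P₀/P = 102/24.6 = 4.1463; ln(4.1463) = 1.4222.
z = 8318.0 × 1.4222 = 11830 m.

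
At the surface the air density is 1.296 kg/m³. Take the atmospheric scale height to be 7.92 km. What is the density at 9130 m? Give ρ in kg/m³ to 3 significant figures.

In an isothermal atmosphere, density decays like pressure: ρ = ρ₀ exp(−z/H).
z/H = 9130.0/7920.0 = 1.1528; exp(−1.1528) = 0.31575.
ρ = 1.296 × 0.31575 = 0.40921 kg/m³.

ρ ≈ 0.409 kg/m³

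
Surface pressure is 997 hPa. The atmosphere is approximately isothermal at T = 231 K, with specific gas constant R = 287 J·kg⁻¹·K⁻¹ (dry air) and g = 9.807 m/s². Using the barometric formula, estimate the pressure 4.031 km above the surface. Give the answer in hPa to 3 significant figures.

Scale height: H = RT/g = 287 × 231 / 9.807 = 6760.2 m.
Barometric formula: P = P₀ exp(−z/H).
z/H = 4031.0/6760.2 = 0.59628; exp(−0.59628) = 0.55086.
P = 997 × 0.55086 = 549.21 hPa.

P ≈ 549 hPa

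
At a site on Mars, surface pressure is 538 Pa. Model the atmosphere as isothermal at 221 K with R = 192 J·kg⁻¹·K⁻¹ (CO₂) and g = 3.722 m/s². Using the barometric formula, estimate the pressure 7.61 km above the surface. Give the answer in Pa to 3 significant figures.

P ≈ 276 Pa

Scale height: H = RT/g = 192 × 221 / 3.722 = 11400 m.
Barometric formula: P = P₀ exp(−z/H).
z/H = 7610.0/11400 = 0.66754; exp(−0.66754) = 0.51297.
P = 538 × 0.51297 = 275.98 Pa.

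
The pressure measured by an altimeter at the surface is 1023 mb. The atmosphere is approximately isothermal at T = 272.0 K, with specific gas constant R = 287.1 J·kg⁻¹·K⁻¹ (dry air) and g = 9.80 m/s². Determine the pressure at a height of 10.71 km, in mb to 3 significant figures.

Scale height: H = RT/g = 287.1 × 272.0 / 9.80 = 7968.5 m.
Barometric formula: P = P₀ exp(−z/H).
z/H = 10710/7968.5 = 1.3440; exp(−1.3440) = 0.26080.
P = 1023 × 0.26080 = 266.80 mb.

P ≈ 267 mb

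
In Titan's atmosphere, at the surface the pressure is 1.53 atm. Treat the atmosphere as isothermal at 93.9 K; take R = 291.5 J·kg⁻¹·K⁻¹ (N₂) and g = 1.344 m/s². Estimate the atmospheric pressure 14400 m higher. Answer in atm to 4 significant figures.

P ≈ 0.7544 atm

Scale height: H = RT/g = 291.5 × 93.9 / 1.344 = 20366 m.
Barometric formula: P = P₀ exp(−z/H).
z/H = 14400/20366 = 0.70706; exp(−0.70706) = 0.49309.
P = 1.53 × 0.49309 = 0.75443 atm.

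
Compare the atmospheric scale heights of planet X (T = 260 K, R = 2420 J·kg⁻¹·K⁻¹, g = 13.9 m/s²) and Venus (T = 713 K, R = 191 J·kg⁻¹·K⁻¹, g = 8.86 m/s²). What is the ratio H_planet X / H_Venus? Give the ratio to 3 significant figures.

H_planet X/H_Venus ≈ 2.94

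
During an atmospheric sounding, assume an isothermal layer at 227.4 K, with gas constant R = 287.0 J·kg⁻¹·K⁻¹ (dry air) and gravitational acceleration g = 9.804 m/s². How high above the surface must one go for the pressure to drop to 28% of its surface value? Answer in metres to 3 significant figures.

Scale height: H = RT/g = 287.0 × 227.4 / 9.804 = 6656.9 m.
Set P/P₀ = exp(−z/H) = 0.28, so z = −H ln(0.28).
−ln(0.28) = 1.2730; z = 6656.9 × 1.2730 = 8474.2 m.

z ≈ 8470 m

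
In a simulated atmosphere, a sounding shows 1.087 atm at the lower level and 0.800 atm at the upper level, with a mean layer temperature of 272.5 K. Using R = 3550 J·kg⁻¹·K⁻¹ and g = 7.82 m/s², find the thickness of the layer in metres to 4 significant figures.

Δz ≈ 37920 m

Hypsometric equation: Δz = (R T̄/g) ln(P₁/P₂).
R T̄/g = 3550 × 272.5 / 7.82 = 123710 m.
ln(1.087/0.800) = ln(1.3587) = 0.30653.
Δz = 123710 × 0.30653 = 37921 m.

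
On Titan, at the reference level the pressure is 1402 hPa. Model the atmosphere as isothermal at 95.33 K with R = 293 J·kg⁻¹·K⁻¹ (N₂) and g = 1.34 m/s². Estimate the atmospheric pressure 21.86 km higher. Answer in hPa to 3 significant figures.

Scale height: H = RT/g = 293 × 95.33 / 1.34 = 20845 m.
Barometric formula: P = P₀ exp(−z/H).
z/H = 21860/20845 = 1.0487; exp(−1.0487) = 0.35039.
P = 1402 × 0.35039 = 491.25 hPa.

P ≈ 491 hPa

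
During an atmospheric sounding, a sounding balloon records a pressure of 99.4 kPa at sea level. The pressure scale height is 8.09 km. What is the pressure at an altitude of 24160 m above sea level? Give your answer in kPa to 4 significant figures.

P ≈ 5.017 kPa

Barometric formula: P = P₀ exp(−z/H).
z/H = 24160/8090.0 = 2.9864; exp(−2.9864) = 0.050469.
P = 99.4 × 0.050469 = 5.0166 kPa.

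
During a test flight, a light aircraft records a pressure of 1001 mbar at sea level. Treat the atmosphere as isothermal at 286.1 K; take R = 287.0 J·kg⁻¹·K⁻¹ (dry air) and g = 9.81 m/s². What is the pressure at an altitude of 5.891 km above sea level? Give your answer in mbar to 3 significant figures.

Scale height: H = RT/g = 287.0 × 286.1 / 9.81 = 8370.1 m.
Barometric formula: P = P₀ exp(−z/H).
z/H = 5891.0/8370.1 = 0.70381; exp(−0.70381) = 0.49470.
P = 1001 × 0.49470 = 495.19 mbar.

P ≈ 495 mbar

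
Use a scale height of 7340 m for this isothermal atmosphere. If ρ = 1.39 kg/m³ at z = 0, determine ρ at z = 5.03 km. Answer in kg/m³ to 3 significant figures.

In an isothermal atmosphere, density decays like pressure: ρ = ρ₀ exp(−z/H).
z/H = 5030.0/7340.0 = 0.68529; exp(−0.68529) = 0.50394.
ρ = 1.39 × 0.50394 = 0.70048 kg/m³.

ρ ≈ 0.700 kg/m³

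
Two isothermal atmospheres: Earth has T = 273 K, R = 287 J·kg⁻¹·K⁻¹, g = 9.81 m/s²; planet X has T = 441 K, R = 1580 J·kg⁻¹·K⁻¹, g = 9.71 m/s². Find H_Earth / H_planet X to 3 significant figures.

H = RT/g for each body.
H_Earth = 287 × 273 / 9.81 = 7986.9 m.
H_planet X = 1580 × 441 / 9.71 = 71759 m.
H_Earth/H_planet X = 7986.9/71759 = 0.11130.

H_Earth/H_planet X ≈ 0.111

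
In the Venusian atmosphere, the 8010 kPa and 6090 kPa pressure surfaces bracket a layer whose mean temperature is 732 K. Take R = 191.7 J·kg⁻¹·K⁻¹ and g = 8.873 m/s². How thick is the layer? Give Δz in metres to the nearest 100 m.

Hypsometric equation: Δz = (R T̄/g) ln(P₁/P₂).
R T̄/g = 191.7 × 732 / 8.873 = 15815 m.
ln(8010/6090) = ln(1.3153) = 0.27406.
Δz = 15815 × 0.27406 = 4334.3 m.

Δz ≈ 4300 m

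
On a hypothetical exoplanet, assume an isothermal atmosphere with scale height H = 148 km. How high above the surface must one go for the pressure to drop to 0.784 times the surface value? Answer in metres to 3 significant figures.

Set P/P₀ = exp(−z/H) = 0.784, so z = −H ln(0.784).
−ln(0.784) = 0.24335; z = 148000 × 0.24335 = 36016 m.

z ≈ 36000 m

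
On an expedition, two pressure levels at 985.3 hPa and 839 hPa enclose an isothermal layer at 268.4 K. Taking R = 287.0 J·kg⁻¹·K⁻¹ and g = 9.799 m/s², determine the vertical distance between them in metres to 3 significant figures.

Δz ≈ 1260 m

Hypsometric equation: Δz = (R T̄/g) ln(P₁/P₂).
R T̄/g = 287.0 × 268.4 / 9.799 = 7861.1 m.
ln(985.3/839) = ln(1.1744) = 0.16076.
Δz = 7861.1 × 0.16076 = 1263.8 m.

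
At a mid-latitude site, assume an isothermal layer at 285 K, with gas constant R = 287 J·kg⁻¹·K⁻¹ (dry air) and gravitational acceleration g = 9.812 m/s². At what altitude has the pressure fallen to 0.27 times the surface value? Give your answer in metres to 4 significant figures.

z ≈ 10910 m

Scale height: H = RT/g = 287 × 285 / 9.812 = 8336.2 m.
Set P/P₀ = exp(−z/H) = 0.27, so z = −H ln(0.27).
−ln(0.27) = 1.3093; z = 8336.2 × 1.3093 = 10915 m.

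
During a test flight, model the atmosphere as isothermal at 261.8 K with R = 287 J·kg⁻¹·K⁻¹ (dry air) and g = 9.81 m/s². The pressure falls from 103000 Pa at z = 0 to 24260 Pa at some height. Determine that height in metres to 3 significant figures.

z ≈ 11100 m

Scale height: H = RT/g = 287 × 261.8 / 9.81 = 7659.2 m.
Invert the barometric formula: z = H ln(P₀/P).
P₀/P = 103000/24260 = 4.2457; ln(4.2457) = 1.4459.
z = 7659.2 × 1.4459 = 11074 m.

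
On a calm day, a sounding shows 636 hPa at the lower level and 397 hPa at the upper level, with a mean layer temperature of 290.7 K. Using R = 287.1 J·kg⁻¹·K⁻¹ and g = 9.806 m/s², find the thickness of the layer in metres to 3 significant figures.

Hypsometric equation: Δz = (R T̄/g) ln(P₁/P₂).
R T̄/g = 287.1 × 290.7 / 9.806 = 8511.1 m.
ln(636/397) = ln(1.6020) = 0.47125.
Δz = 8511.1 × 0.47125 = 4010.9 m.

Δz ≈ 4010 m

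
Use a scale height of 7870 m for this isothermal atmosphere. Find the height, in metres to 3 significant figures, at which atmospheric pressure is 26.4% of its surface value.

z ≈ 10500 m

Set P/P₀ = exp(−z/H) = 0.264, so z = −H ln(0.264).
−ln(0.264) = 1.3318; z = 7870.0 × 1.3318 = 10481 m.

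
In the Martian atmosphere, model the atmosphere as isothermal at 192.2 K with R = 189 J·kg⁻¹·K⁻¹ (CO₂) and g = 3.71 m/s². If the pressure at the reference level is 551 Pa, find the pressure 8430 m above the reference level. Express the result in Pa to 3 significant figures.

Scale height: H = RT/g = 189 × 192.2 / 3.71 = 9791.3 m.
Barometric formula: P = P₀ exp(−z/H).
z/H = 8430.0/9791.3 = 0.86097; exp(−0.86097) = 0.42275.
P = 551 × 0.42275 = 232.94 Pa.

P ≈ 233 Pa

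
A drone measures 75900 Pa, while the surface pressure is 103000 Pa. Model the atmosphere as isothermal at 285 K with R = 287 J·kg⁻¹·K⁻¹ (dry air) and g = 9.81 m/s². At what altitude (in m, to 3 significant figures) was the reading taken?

Scale height: H = RT/g = 287 × 285 / 9.81 = 8337.9 m.
Invert the barometric formula: z = H ln(P₀/P).
P₀/P = 103000/75900 = 1.3570; ln(1.3570) = 0.30528.
z = 8337.9 × 0.30528 = 2545.4 m.

z ≈ 2550 m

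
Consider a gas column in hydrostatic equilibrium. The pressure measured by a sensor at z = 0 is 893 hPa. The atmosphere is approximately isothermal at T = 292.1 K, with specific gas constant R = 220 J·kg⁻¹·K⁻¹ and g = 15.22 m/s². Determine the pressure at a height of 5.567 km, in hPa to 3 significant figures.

Scale height: H = RT/g = 220 × 292.1 / 15.22 = 4222.2 m.
Barometric formula: P = P₀ exp(−z/H).
z/H = 5567.0/4222.2 = 1.3185; exp(−1.3185) = 0.26754.
P = 893 × 0.26754 = 238.91 hPa.

P ≈ 239 hPa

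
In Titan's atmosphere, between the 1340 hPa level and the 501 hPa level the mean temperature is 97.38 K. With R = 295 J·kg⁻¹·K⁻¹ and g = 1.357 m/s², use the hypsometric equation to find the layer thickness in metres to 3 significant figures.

Δz ≈ 20800 m

Hypsometric equation: Δz = (R T̄/g) ln(P₁/P₂).
R T̄/g = 295 × 97.38 / 1.357 = 21170 m.
ln(1340/501) = ln(2.6747) = 0.98384.
Δz = 21170 × 0.98384 = 20828 m.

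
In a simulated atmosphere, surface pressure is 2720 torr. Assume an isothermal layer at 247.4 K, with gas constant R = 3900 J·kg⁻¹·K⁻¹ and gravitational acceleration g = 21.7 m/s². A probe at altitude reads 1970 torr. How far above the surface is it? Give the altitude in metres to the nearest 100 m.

z ≈ 14300 m

Scale height: H = RT/g = 3900 × 247.4 / 21.7 = 44464 m.
Invert the barometric formula: z = H ln(P₀/P).
P₀/P = 2720/1970 = 1.3807; ln(1.3807) = 0.32259.
z = 44464 × 0.32259 = 14344 m.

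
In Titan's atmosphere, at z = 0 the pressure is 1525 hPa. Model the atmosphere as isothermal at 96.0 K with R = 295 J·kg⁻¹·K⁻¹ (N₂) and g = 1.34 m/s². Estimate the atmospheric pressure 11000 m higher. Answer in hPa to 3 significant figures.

Scale height: H = RT/g = 295 × 96.0 / 1.34 = 21134 m.
Barometric formula: P = P₀ exp(−z/H).
z/H = 11000/21134 = 0.52049; exp(−0.52049) = 0.59423.
P = 1525 × 0.59423 = 906.20 hPa.

P ≈ 906 hPa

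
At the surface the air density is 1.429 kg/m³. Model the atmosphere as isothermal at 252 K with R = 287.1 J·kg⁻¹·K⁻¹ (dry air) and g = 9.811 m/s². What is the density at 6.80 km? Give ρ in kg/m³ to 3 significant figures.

Scale height: H = RT/g = 287.1 × 252 / 9.811 = 7374.3 m.
In an isothermal atmosphere, density decays like pressure: ρ = ρ₀ exp(−z/H).
z/H = 6800.0/7374.3 = 0.92212; exp(−0.92212) = 0.39768.
ρ = 1.429 × 0.39768 = 0.56828 kg/m³.

ρ ≈ 0.568 kg/m³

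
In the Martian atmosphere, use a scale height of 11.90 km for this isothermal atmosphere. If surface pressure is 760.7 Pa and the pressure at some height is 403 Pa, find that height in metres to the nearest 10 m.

Invert the barometric formula: z = H ln(P₀/P).
P₀/P = 760.7/403 = 1.8876; ln(1.8876) = 0.63531.
z = 11900 × 0.63531 = 7560.2 m.

z ≈ 7560 m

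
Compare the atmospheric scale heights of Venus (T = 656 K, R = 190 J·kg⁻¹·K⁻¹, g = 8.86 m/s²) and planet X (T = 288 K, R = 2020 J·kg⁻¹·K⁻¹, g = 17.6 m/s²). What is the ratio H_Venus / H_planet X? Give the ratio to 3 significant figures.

H = RT/g for each body.
H_Venus = 190 × 656 / 8.86 = 14068 m.
H_planet X = 2020 × 288 / 17.6 = 33055 m.
H_Venus/H_planet X = 14068/33055 = 0.42559.

H_Venus/H_planet X ≈ 0.426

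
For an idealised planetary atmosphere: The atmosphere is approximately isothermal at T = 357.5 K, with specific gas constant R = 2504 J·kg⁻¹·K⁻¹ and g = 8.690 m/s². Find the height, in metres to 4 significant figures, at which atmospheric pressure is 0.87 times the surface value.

z ≈ 14350 m

Scale height: H = RT/g = 2504 × 357.5 / 8.690 = 103010 m.
Set P/P₀ = exp(−z/H) = 0.87, so z = −H ln(0.87).
−ln(0.87) = 0.13926; z = 103010 × 0.13926 = 14345 m.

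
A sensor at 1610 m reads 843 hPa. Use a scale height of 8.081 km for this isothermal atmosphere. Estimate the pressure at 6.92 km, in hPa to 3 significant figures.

P ≈ 437 hPa

Between two levels, P₂ = P₁ exp(−Δz/H) with Δz = z₂ − z₁.
Δz = 6920.0 − 1610.0 = 5310.0 m; Δz/H = 5310.0/8081.0 = 0.65710.
P₂ = 843 × exp(−0.65710) = 843 × 0.51835 = 436.97 hPa.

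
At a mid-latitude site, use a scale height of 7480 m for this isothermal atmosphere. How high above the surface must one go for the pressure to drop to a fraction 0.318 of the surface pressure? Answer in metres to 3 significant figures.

z ≈ 8570 m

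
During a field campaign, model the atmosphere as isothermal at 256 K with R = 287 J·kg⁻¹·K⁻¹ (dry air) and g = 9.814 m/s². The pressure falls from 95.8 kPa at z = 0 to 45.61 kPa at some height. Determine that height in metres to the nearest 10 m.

z ≈ 5560 m

Scale height: H = RT/g = 287 × 256 / 9.814 = 7486.4 m.
Invert the barometric formula: z = H ln(P₀/P).
P₀/P = 95.8/45.61 = 2.1004; ln(2.1004) = 0.74213.
z = 7486.4 × 0.74213 = 5555.9 m.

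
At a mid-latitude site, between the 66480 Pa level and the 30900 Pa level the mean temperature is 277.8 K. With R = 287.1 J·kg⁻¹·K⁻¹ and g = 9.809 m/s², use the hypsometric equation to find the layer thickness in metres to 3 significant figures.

Hypsometric equation: Δz = (R T̄/g) ln(P₁/P₂).
R T̄/g = 287.1 × 277.8 / 9.809 = 8130.9 m.
ln(66480/30900) = ln(2.1515) = 0.76617.
Δz = 8130.9 × 0.76617 = 6229.7 m.

Δz ≈ 6230 m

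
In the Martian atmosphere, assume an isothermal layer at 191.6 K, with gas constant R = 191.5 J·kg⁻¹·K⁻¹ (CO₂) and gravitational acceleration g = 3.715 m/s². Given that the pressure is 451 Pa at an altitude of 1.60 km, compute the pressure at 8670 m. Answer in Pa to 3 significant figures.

Scale height: H = RT/g = 191.5 × 191.6 / 3.715 = 9876.6 m.
Between two levels, P₂ = P₁ exp(−Δz/H) with Δz = z₂ − z₁.
Δz = 8670.0 − 1600.0 = 7070.0 m; Δz/H = 7070.0/9876.6 = 0.71583.
P₂ = 451 × exp(−0.71583) = 451 × 0.48879 = 220.44 Pa.

P ≈ 220 Pa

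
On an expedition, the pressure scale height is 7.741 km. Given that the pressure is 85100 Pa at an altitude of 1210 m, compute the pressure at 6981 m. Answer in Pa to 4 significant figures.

Between two levels, P₂ = P₁ exp(−Δz/H) with Δz = z₂ − z₁.
Δz = 6981.0 − 1210.0 = 5771.0 m; Δz/H = 5771.0/7741.0 = 0.74551.
P₂ = 85100 × exp(−0.74551) = 85100 × 0.47449 = 40379 Pa.

P ≈ 40380 Pa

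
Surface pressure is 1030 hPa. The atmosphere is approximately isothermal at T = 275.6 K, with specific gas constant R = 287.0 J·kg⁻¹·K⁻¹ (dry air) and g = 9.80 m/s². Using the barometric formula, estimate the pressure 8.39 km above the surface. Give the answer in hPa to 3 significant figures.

P ≈ 364 hPa

Scale height: H = RT/g = 287.0 × 275.6 / 9.80 = 8071.1 m.
Barometric formula: P = P₀ exp(−z/H).
z/H = 8390.0/8071.1 = 1.0395; exp(−1.0395) = 0.35363.
P = 1030 × 0.35363 = 364.24 hPa.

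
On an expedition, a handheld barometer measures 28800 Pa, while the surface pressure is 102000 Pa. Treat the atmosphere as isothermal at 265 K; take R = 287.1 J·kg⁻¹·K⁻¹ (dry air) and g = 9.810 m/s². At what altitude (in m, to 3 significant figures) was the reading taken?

z ≈ 9810 m

Scale height: H = RT/g = 287.1 × 265 / 9.810 = 7755.5 m.
Invert the barometric formula: z = H ln(P₀/P).
P₀/P = 102000/28800 = 3.5417; ln(3.5417) = 1.2646.
z = 7755.5 × 1.2646 = 9807.6 m.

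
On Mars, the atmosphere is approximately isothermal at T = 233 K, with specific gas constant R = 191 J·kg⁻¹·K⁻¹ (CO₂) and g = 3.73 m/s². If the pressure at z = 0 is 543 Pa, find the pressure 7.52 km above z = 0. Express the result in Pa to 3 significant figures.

P ≈ 289 Pa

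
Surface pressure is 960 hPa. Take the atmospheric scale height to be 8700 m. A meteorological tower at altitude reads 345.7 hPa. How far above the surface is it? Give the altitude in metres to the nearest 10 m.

z ≈ 8890 m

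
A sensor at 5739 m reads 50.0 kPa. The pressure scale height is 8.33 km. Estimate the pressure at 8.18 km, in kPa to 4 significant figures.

Between two levels, P₂ = P₁ exp(−Δz/H) with Δz = z₂ − z₁.
Δz = 8180.0 − 5739.0 = 2441.0 m; Δz/H = 2441.0/8330.0 = 0.29304.
P₂ = 50.0 × exp(−0.29304) = 50.0 × 0.74599 = 37.300 kPa.

P ≈ 37.30 kPa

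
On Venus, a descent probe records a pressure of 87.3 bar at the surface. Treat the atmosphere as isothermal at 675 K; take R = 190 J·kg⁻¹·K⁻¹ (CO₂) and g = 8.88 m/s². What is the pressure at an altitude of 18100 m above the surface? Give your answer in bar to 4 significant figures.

Scale height: H = RT/g = 190 × 675 / 8.88 = 14443 m.
Barometric formula: P = P₀ exp(−z/H).
z/H = 18100/14443 = 1.2532; exp(−1.2532) = 0.28559.
P = 87.3 × 0.28559 = 24.932 bar.

P ≈ 24.93 bar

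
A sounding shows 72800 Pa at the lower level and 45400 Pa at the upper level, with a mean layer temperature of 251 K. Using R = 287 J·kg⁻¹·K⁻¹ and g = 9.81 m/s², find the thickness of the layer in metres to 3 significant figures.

Δz ≈ 3470 m

Hypsometric equation: Δz = (R T̄/g) ln(P₁/P₂).
R T̄/g = 287 × 251 / 9.81 = 7343.2 m.
ln(72800/45400) = ln(1.6035) = 0.47219.
Δz = 7343.2 × 0.47219 = 3467.4 m.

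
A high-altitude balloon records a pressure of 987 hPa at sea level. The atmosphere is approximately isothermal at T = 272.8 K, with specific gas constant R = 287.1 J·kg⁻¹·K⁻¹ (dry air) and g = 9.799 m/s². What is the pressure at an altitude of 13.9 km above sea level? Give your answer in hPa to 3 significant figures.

P ≈ 173 hPa

Scale height: H = RT/g = 287.1 × 272.8 / 9.799 = 7992.7 m.
Barometric formula: P = P₀ exp(−z/H).
z/H = 13900/7992.7 = 1.7391; exp(−1.7391) = 0.17568.
P = 987 × 0.17568 = 173.40 hPa.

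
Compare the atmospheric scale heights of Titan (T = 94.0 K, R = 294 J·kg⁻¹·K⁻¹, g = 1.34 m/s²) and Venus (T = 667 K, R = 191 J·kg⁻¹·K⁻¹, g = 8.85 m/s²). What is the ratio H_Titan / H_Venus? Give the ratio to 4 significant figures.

H_Titan/H_Venus ≈ 1.433

H = RT/g for each body.
H_Titan = 294 × 94.0 / 1.34 = 20624 m.
H_Venus = 191 × 667 / 8.85 = 14395 m.
H_Titan/H_Venus = 20624/14395 = 1.4327.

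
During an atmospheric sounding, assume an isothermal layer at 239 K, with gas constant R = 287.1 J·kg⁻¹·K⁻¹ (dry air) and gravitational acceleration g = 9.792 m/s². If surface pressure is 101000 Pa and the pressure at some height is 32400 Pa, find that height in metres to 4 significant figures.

z ≈ 7967 m

Scale height: H = RT/g = 287.1 × 239 / 9.792 = 7007.4 m.
Invert the barometric formula: z = H ln(P₀/P).
P₀/P = 101000/32400 = 3.1173; ln(3.1173) = 1.1370.
z = 7007.4 × 1.1370 = 7967.4 m.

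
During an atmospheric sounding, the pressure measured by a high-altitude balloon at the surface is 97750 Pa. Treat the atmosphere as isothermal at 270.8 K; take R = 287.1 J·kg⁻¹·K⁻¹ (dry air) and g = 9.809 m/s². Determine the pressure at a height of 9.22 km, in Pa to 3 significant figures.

P ≈ 30500 Pa

Scale height: H = RT/g = 287.1 × 270.8 / 9.809 = 7926.1 m.
Barometric formula: P = P₀ exp(−z/H).
z/H = 9220.0/7926.1 = 1.1632; exp(−1.1632) = 0.31248.
P = 97750 × 0.31248 = 30545 Pa.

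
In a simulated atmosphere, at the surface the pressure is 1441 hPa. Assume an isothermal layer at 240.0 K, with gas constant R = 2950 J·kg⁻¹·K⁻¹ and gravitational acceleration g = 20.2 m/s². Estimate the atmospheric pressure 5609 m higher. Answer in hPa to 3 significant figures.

Scale height: H = RT/g = 2950 × 240.0 / 20.2 = 35050 m.
Barometric formula: P = P₀ exp(−z/H).
z/H = 5609.0/35050 = 0.16003; exp(−0.16003) = 0.85212.
P = 1441 × 0.85212 = 1227.9 hPa.

P ≈ 1230 hPa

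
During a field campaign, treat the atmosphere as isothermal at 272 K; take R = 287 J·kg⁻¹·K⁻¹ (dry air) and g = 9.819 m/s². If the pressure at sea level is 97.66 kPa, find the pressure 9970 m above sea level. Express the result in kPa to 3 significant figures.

Scale height: H = RT/g = 287 × 272 / 9.819 = 7950.3 m.
Barometric formula: P = P₀ exp(−z/H).
z/H = 9970.0/7950.3 = 1.2540; exp(−1.2540) = 0.28536.
P = 97.66 × 0.28536 = 27.868 kPa.

P ≈ 27.9 kPa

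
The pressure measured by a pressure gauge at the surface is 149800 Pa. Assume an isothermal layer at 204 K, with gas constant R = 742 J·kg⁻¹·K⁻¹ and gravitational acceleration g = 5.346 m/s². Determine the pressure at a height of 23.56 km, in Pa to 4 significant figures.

P ≈ 65180 Pa

Scale height: H = RT/g = 742 × 204 / 5.346 = 28314 m.
Barometric formula: P = P₀ exp(−z/H).
z/H = 23560/28314 = 0.83210; exp(−0.83210) = 0.43513.
P = 149800 × 0.43513 = 65182 Pa.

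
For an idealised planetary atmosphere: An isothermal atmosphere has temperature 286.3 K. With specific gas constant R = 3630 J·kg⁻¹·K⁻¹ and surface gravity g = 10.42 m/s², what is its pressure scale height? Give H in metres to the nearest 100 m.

The scale height of an isothermal atmosphere is H = RT/g.
H = 3630 × 286.3 / 10.42 = 1039300/10.42 = 99741 m.

H ≈ 99700 m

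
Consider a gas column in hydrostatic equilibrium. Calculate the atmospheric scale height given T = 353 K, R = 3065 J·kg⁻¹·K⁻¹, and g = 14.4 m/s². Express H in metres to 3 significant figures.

H ≈ 75100 m

The scale height of an isothermal atmosphere is H = RT/g.
H = 3065 × 353 / 14.4 = 1081900/14.4 = 75132 m.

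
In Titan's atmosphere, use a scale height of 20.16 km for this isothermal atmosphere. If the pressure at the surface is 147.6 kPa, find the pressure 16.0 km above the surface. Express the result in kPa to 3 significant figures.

Barometric formula: P = P₀ exp(−z/H).
z/H = 16000/20160 = 0.79365; exp(−0.79365) = 0.45219.
P = 147.6 × 0.45219 = 66.743 kPa.

P ≈ 66.7 kPa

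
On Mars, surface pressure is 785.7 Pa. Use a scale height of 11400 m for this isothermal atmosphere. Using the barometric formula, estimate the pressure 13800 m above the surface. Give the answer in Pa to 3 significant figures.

Barometric formula: P = P₀ exp(−z/H).
z/H = 13800/11400 = 1.2105; exp(−1.2105) = 0.29805.
P = 785.7 × 0.29805 = 234.18 Pa.

P ≈ 234 Pa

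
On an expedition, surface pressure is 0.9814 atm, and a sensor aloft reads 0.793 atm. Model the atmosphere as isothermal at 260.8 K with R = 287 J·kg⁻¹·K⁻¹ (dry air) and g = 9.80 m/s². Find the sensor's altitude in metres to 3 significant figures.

Scale height: H = RT/g = 287 × 260.8 / 9.80 = 7637.7 m.
Invert the barometric formula: z = H ln(P₀/P).
P₀/P = 0.9814/0.793 = 1.2376; ln(1.2376) = 0.21317.
z = 7637.7 × 0.21317 = 1628.1 m.

z ≈ 1630 m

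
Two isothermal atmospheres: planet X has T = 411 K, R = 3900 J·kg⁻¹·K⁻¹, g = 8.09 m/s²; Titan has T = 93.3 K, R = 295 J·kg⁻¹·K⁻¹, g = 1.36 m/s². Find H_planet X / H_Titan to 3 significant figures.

H = RT/g for each body.
H_planet X = 3900 × 411 / 8.09 = 198130 m.
H_Titan = 295 × 93.3 / 1.36 = 20238 m.
H_planet X/H_Titan = 198130/20238 = 9.7900.

H_planet X/H_Titan ≈ 9.79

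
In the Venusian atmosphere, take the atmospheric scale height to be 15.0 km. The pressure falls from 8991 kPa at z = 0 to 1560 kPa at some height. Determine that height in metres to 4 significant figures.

z ≈ 26270 m

Invert the barometric formula: z = H ln(P₀/P).
P₀/P = 8991/1560 = 5.7635; ln(5.7635) = 1.7515.
z = 15000 × 1.7515 = 26272 m.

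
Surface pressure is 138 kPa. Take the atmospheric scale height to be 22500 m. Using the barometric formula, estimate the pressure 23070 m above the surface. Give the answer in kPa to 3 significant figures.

P ≈ 49.5 kPa

Barometric formula: P = P₀ exp(−z/H).
z/H = 23070/22500 = 1.0253; exp(−1.0253) = 0.35869.
P = 138 × 0.35869 = 49.499 kPa.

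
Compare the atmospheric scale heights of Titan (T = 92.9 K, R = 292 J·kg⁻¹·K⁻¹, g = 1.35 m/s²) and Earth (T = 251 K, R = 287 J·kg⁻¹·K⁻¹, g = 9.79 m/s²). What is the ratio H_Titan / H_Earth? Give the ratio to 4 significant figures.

H_Titan/H_Earth ≈ 2.731

H = RT/g for each body.
H_Titan = 292 × 92.9 / 1.35 = 20094 m.
H_Earth = 287 × 251 / 9.79 = 7358.2 m.
H_Titan/H_Earth = 20094/7358.2 = 2.7308.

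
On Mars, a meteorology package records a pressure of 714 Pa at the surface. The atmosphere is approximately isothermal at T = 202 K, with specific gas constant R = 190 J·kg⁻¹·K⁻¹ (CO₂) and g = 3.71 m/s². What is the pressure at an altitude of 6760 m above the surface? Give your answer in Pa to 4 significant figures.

Scale height: H = RT/g = 190 × 202 / 3.71 = 10345 m.
Barometric formula: P = P₀ exp(−z/H).
z/H = 6760.0/10345 = 0.65346; exp(−0.65346) = 0.52024.
P = 714 × 0.52024 = 371.45 Pa.

P ≈ 371.5 Pa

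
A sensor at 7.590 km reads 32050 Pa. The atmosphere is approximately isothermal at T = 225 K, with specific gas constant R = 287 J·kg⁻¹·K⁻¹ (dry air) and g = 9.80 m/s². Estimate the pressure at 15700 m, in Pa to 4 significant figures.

Scale height: H = RT/g = 287 × 225 / 9.80 = 6589.3 m.
Between two levels, P₂ = P₁ exp(−Δz/H) with Δz = z₂ − z₁.
Δz = 15700 − 7590.0 = 8110.0 m; Δz/H = 8110.0/6589.3 = 1.2308.
P₂ = 32050 × exp(−1.2308) = 32050 × 0.29206 = 9360.5 Pa.

P ≈ 9361 Pa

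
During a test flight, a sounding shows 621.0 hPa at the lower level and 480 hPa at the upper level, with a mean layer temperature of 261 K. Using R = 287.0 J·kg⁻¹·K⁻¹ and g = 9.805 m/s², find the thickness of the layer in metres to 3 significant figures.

Δz ≈ 1970 m

Hypsometric equation: Δz = (R T̄/g) ln(P₁/P₂).
R T̄/g = 287.0 × 261 / 9.805 = 7639.7 m.
ln(621.0/480) = ln(1.2937) = 0.25751.
Δz = 7639.7 × 0.25751 = 1967.3 m.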